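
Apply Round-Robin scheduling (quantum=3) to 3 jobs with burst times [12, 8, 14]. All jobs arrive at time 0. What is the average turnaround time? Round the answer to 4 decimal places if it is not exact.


Time quantum = 3
Execution trace:
  J1 runs 3 units, time = 3
  J2 runs 3 units, time = 6
  J3 runs 3 units, time = 9
  J1 runs 3 units, time = 12
  J2 runs 3 units, time = 15
  J3 runs 3 units, time = 18
  J1 runs 3 units, time = 21
  J2 runs 2 units, time = 23
  J3 runs 3 units, time = 26
  J1 runs 3 units, time = 29
  J3 runs 3 units, time = 32
  J3 runs 2 units, time = 34
Finish times: [29, 23, 34]
Average turnaround = 86/3 = 28.6667

28.6667


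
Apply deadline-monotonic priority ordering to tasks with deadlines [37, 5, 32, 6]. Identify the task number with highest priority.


Sort tasks by relative deadline (ascending):
  Task 2: deadline = 5
  Task 4: deadline = 6
  Task 3: deadline = 32
  Task 1: deadline = 37
Priority order (highest first): [2, 4, 3, 1]
Highest priority task = 2

2


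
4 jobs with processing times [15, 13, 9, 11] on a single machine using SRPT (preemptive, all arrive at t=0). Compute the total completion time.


Since all jobs arrive at t=0, SRPT equals SPT ordering.
SPT order: [9, 11, 13, 15]
Completion times:
  Job 1: p=9, C=9
  Job 2: p=11, C=20
  Job 3: p=13, C=33
  Job 4: p=15, C=48
Total completion time = 9 + 20 + 33 + 48 = 110

110


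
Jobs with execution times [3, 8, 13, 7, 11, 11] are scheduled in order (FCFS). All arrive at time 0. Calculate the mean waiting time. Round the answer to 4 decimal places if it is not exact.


FCFS order (as given): [3, 8, 13, 7, 11, 11]
Waiting times:
  Job 1: wait = 0
  Job 2: wait = 3
  Job 3: wait = 11
  Job 4: wait = 24
  Job 5: wait = 31
  Job 6: wait = 42
Sum of waiting times = 111
Average waiting time = 111/6 = 18.5

18.5


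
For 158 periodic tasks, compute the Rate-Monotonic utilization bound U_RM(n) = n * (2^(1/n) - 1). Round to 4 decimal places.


Compute 2^(1/158) = 1.0043966445
Subtract 1: 1.0043966445 - 1 = 0.0043966445
Multiply by n: 158 * 0.0043966445 = 0.6946698310
Round to 4 dp: 0.6947

0.6947


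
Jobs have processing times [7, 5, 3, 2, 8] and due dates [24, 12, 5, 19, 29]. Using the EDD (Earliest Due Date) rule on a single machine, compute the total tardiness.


Sort by due date (EDD order): [(3, 5), (5, 12), (2, 19), (7, 24), (8, 29)]
Compute completion times and tardiness:
  Job 1: p=3, d=5, C=3, tardiness=max(0,3-5)=0
  Job 2: p=5, d=12, C=8, tardiness=max(0,8-12)=0
  Job 3: p=2, d=19, C=10, tardiness=max(0,10-19)=0
  Job 4: p=7, d=24, C=17, tardiness=max(0,17-24)=0
  Job 5: p=8, d=29, C=25, tardiness=max(0,25-29)=0
Total tardiness = 0

0


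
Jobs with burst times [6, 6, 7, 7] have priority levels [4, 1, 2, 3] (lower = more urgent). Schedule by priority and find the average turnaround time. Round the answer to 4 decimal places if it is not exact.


Sort by priority (ascending = highest first):
Order: [(1, 6), (2, 7), (3, 7), (4, 6)]
Completion times:
  Priority 1, burst=6, C=6
  Priority 2, burst=7, C=13
  Priority 3, burst=7, C=20
  Priority 4, burst=6, C=26
Average turnaround = 65/4 = 16.25

16.25


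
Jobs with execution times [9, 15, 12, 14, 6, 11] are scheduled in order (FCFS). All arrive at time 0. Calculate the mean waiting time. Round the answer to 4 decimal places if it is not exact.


FCFS order (as given): [9, 15, 12, 14, 6, 11]
Waiting times:
  Job 1: wait = 0
  Job 2: wait = 9
  Job 3: wait = 24
  Job 4: wait = 36
  Job 5: wait = 50
  Job 6: wait = 56
Sum of waiting times = 175
Average waiting time = 175/6 = 29.1667

29.1667


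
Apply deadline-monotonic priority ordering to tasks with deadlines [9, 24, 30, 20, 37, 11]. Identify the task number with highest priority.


Sort tasks by relative deadline (ascending):
  Task 1: deadline = 9
  Task 6: deadline = 11
  Task 4: deadline = 20
  Task 2: deadline = 24
  Task 3: deadline = 30
  Task 5: deadline = 37
Priority order (highest first): [1, 6, 4, 2, 3, 5]
Highest priority task = 1

1


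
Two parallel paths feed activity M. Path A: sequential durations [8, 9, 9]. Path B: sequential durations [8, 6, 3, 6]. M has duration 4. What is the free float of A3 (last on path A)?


ES(A3) = sum of predecessors on chain A = 17
EF(A3) = ES + duration = 17 + 9 = 26
Successor of A3 is M. ES(M) = max(sum(A), sum(B)) = max(26, 23) = 26
Free float = ES(successor) - EF(current) = 26 - 26 = 0

0


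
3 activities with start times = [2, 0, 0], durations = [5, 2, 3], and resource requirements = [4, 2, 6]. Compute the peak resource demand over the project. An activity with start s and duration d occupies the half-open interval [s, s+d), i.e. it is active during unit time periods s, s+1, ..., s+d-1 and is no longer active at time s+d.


Each activity i is active on [start_i, start_i + duration_i).
Compute total resource usage per time slot:
  t=0: active resources = [2, 6], total = 8
  t=1: active resources = [2, 6], total = 8
  t=2: active resources = [4, 6], total = 10
  t=3: active resources = [4], total = 4
  t=4: active resources = [4], total = 4
  t=5: active resources = [4], total = 4
  t=6: active resources = [4], total = 4
Peak resource demand = 10

10


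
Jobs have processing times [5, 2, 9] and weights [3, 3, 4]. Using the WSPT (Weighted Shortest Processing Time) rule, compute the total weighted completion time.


Compute p/w ratios and sort ascending (WSPT): [(2, 3), (5, 3), (9, 4)]
Compute weighted completion times:
  Job (p=2,w=3): C=2, w*C=3*2=6
  Job (p=5,w=3): C=7, w*C=3*7=21
  Job (p=9,w=4): C=16, w*C=4*16=64
Total weighted completion time = 91

91


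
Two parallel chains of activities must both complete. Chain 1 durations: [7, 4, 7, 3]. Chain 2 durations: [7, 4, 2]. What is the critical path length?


Path A total = 7 + 4 + 7 + 3 = 21
Path B total = 7 + 4 + 2 = 13
Critical path = longest path = max(21, 13) = 21

21


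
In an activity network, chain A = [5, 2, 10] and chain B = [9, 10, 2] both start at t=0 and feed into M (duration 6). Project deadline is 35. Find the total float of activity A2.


Forward pass: ES(A2) = sum of predecessors on chain A = 5
EF = ES + duration = 5 + 2 = 7
Backward pass: LF(M) = deadline = 35; LS(M) = 35 - 6 = 29
LF(A2) = LS(M) - sum(successors on chain A) = 29 - 10 = 19
LS = LF - duration = 19 - 2 = 17
Total float = LS - ES = 17 - 5 = 12

12


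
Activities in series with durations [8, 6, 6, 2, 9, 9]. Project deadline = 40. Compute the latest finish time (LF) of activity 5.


LF(activity 5) = deadline - sum of successor durations
Successors: activities 6 through 6 with durations [9]
Sum of successor durations = 9
LF = 40 - 9 = 31

31


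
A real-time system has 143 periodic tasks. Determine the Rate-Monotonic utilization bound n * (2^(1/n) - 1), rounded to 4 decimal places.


Compute 2^(1/143) = 1.0048589497
Subtract 1: 1.0048589497 - 1 = 0.0048589497
Multiply by n: 143 * 0.0048589497 = 0.6948298071
Round to 4 dp: 0.6948

0.6948


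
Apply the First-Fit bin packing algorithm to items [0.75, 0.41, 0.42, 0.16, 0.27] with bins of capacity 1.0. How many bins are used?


Place items sequentially using First-Fit:
  Item 0.75 -> new Bin 1
  Item 0.41 -> new Bin 2
  Item 0.42 -> Bin 2 (now 0.83)
  Item 0.16 -> Bin 1 (now 0.91)
  Item 0.27 -> new Bin 3
Total bins used = 3

3


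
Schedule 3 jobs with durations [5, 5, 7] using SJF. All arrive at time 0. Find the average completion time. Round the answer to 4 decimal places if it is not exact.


SJF order (ascending): [5, 5, 7]
Completion times:
  Job 1: burst=5, C=5
  Job 2: burst=5, C=10
  Job 3: burst=7, C=17
Average completion = 32/3 = 10.6667

10.6667


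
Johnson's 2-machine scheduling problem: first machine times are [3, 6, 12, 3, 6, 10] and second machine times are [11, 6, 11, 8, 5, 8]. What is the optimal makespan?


Apply Johnson's rule:
  Group 1 (a <= b): [(1, 3, 11), (4, 3, 8), (2, 6, 6)]
  Group 2 (a > b): [(3, 12, 11), (6, 10, 8), (5, 6, 5)]
Optimal job order: [1, 4, 2, 3, 6, 5]
Schedule:
  Job 1: M1 done at 3, M2 done at 14
  Job 4: M1 done at 6, M2 done at 22
  Job 2: M1 done at 12, M2 done at 28
  Job 3: M1 done at 24, M2 done at 39
  Job 6: M1 done at 34, M2 done at 47
  Job 5: M1 done at 40, M2 done at 52
Makespan = 52

52


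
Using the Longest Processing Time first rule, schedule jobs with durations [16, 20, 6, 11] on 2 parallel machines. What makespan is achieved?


Sort jobs in decreasing order (LPT): [20, 16, 11, 6]
Assign each job to the least loaded machine:
  Machine 1: jobs [20, 6], load = 26
  Machine 2: jobs [16, 11], load = 27
Makespan = max load = 27

27


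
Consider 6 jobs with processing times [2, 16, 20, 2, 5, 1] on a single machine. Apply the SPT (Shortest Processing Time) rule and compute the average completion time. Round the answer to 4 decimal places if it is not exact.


Sort jobs by processing time (SPT order): [1, 2, 2, 5, 16, 20]
Compute completion times sequentially:
  Job 1: processing = 1, completes at 1
  Job 2: processing = 2, completes at 3
  Job 3: processing = 2, completes at 5
  Job 4: processing = 5, completes at 10
  Job 5: processing = 16, completes at 26
  Job 6: processing = 20, completes at 46
Sum of completion times = 91
Average completion time = 91/6 = 15.1667

15.1667


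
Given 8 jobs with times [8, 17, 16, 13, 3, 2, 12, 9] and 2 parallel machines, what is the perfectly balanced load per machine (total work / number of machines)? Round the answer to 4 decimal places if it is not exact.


Total processing time = 8 + 17 + 16 + 13 + 3 + 2 + 12 + 9 = 80
Number of machines = 2
Ideal balanced load = 80 / 2 = 40.0

40.0


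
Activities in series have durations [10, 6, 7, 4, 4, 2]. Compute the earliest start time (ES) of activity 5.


Activity 5 starts after activities 1 through 4 complete.
Predecessor durations: [10, 6, 7, 4]
ES = 10 + 6 + 7 + 4 = 27

27


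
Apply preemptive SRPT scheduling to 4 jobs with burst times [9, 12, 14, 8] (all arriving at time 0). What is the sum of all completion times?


Since all jobs arrive at t=0, SRPT equals SPT ordering.
SPT order: [8, 9, 12, 14]
Completion times:
  Job 1: p=8, C=8
  Job 2: p=9, C=17
  Job 3: p=12, C=29
  Job 4: p=14, C=43
Total completion time = 8 + 17 + 29 + 43 = 97

97


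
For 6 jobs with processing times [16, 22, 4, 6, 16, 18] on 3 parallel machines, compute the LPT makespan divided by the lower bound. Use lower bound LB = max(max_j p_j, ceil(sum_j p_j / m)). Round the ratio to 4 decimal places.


LPT order: [22, 18, 16, 16, 6, 4]
Machine loads after assignment: [26, 24, 32]
LPT makespan = 32
Lower bound = max(max_job, ceil(total/3)) = max(22, 28) = 28
Ratio = 32 / 28 = 1.1429

1.1429


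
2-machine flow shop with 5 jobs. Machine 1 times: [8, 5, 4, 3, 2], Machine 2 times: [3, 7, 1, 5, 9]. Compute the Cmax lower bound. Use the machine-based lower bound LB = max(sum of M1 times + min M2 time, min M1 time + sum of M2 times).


LB1 = sum(M1 times) + min(M2 times) = 22 + 1 = 23
LB2 = min(M1 times) + sum(M2 times) = 2 + 25 = 27
Lower bound = max(LB1, LB2) = max(23, 27) = 27

27


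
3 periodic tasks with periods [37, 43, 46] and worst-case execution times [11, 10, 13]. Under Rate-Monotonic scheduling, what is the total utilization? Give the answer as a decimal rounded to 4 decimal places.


Compute individual utilizations (exact fractions):
  Task 1: C/T = 11/37 (approx. 0.2973)
  Task 2: C/T = 10/43 (approx. 0.2326)
  Task 3: C/T = 13/46 (approx. 0.2826)
Total utilization U = 11/37 + 10/43 + 13/46 = 59461/73186
Rounded to 4 decimal places: U = 0.8125
RM (Liu & Layland) bound for 3 tasks = 0.779763; compare with U = 59461/73186 (approx. 0.812464)
bound < U <= 1, so the RM sufficient condition is not met (inconclusive; an exact test such as response-time analysis is needed).

0.8125


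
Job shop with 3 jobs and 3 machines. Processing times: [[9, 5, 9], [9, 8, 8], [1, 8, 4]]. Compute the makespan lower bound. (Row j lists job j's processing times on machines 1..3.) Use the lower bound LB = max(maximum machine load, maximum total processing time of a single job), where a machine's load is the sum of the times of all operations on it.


Machine loads:
  Machine 1: 9 + 9 + 1 = 19
  Machine 2: 5 + 8 + 8 = 21
  Machine 3: 9 + 8 + 4 = 21
Max machine load = 21
Job totals:
  Job 1: 23
  Job 2: 25
  Job 3: 13
Max job total = 25
Lower bound = max(21, 25) = 25

25


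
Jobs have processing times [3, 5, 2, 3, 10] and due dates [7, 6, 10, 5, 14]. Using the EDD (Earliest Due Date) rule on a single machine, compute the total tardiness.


Sort by due date (EDD order): [(3, 5), (5, 6), (3, 7), (2, 10), (10, 14)]
Compute completion times and tardiness:
  Job 1: p=3, d=5, C=3, tardiness=max(0,3-5)=0
  Job 2: p=5, d=6, C=8, tardiness=max(0,8-6)=2
  Job 3: p=3, d=7, C=11, tardiness=max(0,11-7)=4
  Job 4: p=2, d=10, C=13, tardiness=max(0,13-10)=3
  Job 5: p=10, d=14, C=23, tardiness=max(0,23-14)=9
Total tardiness = 18

18


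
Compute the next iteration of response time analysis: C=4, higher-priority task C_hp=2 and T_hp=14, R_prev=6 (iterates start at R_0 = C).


R_next = C + ceil(R_prev / T_hp) * C_hp
ceil(6 / 14) = ceil(0.4286) = 1
Interference = 1 * 2 = 2
R_next = 4 + 2 = 6
R_next = R_prev, so the iteration has converged (response time = 6).

6


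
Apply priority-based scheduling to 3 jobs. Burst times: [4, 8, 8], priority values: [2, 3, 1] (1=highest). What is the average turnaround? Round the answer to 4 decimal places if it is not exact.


Sort by priority (ascending = highest first):
Order: [(1, 8), (2, 4), (3, 8)]
Completion times:
  Priority 1, burst=8, C=8
  Priority 2, burst=4, C=12
  Priority 3, burst=8, C=20
Average turnaround = 40/3 = 13.3333

13.3333


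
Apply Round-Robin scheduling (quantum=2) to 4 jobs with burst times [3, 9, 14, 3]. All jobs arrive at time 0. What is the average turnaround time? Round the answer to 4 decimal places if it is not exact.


Time quantum = 2
Execution trace:
  J1 runs 2 units, time = 2
  J2 runs 2 units, time = 4
  J3 runs 2 units, time = 6
  J4 runs 2 units, time = 8
  J1 runs 1 units, time = 9
  J2 runs 2 units, time = 11
  J3 runs 2 units, time = 13
  J4 runs 1 units, time = 14
  J2 runs 2 units, time = 16
  J3 runs 2 units, time = 18
  J2 runs 2 units, time = 20
  J3 runs 2 units, time = 22
  J2 runs 1 units, time = 23
  J3 runs 2 units, time = 25
  J3 runs 2 units, time = 27
  J3 runs 2 units, time = 29
Finish times: [9, 23, 29, 14]
Average turnaround = 75/4 = 18.75

18.75


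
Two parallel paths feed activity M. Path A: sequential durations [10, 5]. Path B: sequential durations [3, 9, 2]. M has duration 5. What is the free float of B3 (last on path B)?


ES(B3) = sum of predecessors on chain B = 12
EF(B3) = ES + duration = 12 + 2 = 14
Successor of B3 is M. ES(M) = max(sum(A), sum(B)) = max(15, 14) = 15
Free float = ES(successor) - EF(current) = 15 - 14 = 1

1


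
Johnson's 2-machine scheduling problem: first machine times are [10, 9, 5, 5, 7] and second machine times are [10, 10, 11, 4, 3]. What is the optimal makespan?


Apply Johnson's rule:
  Group 1 (a <= b): [(3, 5, 11), (2, 9, 10), (1, 10, 10)]
  Group 2 (a > b): [(4, 5, 4), (5, 7, 3)]
Optimal job order: [3, 2, 1, 4, 5]
Schedule:
  Job 3: M1 done at 5, M2 done at 16
  Job 2: M1 done at 14, M2 done at 26
  Job 1: M1 done at 24, M2 done at 36
  Job 4: M1 done at 29, M2 done at 40
  Job 5: M1 done at 36, M2 done at 43
Makespan = 43

43


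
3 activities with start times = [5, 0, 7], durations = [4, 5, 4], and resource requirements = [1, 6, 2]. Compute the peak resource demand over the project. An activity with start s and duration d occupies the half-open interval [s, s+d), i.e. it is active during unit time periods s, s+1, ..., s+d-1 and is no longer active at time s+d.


Each activity i is active on [start_i, start_i + duration_i).
Compute total resource usage per time slot:
  t=0: active resources = [6], total = 6
  t=1: active resources = [6], total = 6
  t=2: active resources = [6], total = 6
  t=3: active resources = [6], total = 6
  t=4: active resources = [6], total = 6
  t=5: active resources = [1], total = 1
  t=6: active resources = [1], total = 1
  t=7: active resources = [1, 2], total = 3
  t=8: active resources = [1, 2], total = 3
  t=9: active resources = [2], total = 2
  t=10: active resources = [2], total = 2
Peak resource demand = 6

6


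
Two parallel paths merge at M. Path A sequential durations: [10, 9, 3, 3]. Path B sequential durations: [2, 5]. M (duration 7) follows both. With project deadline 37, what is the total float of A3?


Forward pass: ES(A3) = sum of predecessors on chain A = 19
EF = ES + duration = 19 + 3 = 22
Backward pass: LF(M) = deadline = 37; LS(M) = 37 - 7 = 30
LF(A3) = LS(M) - sum(successors on chain A) = 30 - 3 = 27
LS = LF - duration = 27 - 3 = 24
Total float = LS - ES = 24 - 19 = 5

5


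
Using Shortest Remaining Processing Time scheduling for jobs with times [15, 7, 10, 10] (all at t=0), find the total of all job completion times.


Since all jobs arrive at t=0, SRPT equals SPT ordering.
SPT order: [7, 10, 10, 15]
Completion times:
  Job 1: p=7, C=7
  Job 2: p=10, C=17
  Job 3: p=10, C=27
  Job 4: p=15, C=42
Total completion time = 7 + 17 + 27 + 42 = 93

93


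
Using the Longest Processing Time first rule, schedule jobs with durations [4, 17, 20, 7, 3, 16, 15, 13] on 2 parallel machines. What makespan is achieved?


Sort jobs in decreasing order (LPT): [20, 17, 16, 15, 13, 7, 4, 3]
Assign each job to the least loaded machine:
  Machine 1: jobs [20, 15, 7, 4, 3], load = 49
  Machine 2: jobs [17, 16, 13], load = 46
Makespan = max load = 49

49


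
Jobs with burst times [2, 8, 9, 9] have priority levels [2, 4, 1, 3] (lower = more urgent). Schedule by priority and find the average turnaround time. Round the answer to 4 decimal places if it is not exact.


Sort by priority (ascending = highest first):
Order: [(1, 9), (2, 2), (3, 9), (4, 8)]
Completion times:
  Priority 1, burst=9, C=9
  Priority 2, burst=2, C=11
  Priority 3, burst=9, C=20
  Priority 4, burst=8, C=28
Average turnaround = 68/4 = 17.0

17.0


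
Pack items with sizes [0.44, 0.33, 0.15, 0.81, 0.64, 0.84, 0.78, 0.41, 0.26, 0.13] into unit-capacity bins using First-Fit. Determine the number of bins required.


Place items sequentially using First-Fit:
  Item 0.44 -> new Bin 1
  Item 0.33 -> Bin 1 (now 0.77)
  Item 0.15 -> Bin 1 (now 0.92)
  Item 0.81 -> new Bin 2
  Item 0.64 -> new Bin 3
  Item 0.84 -> new Bin 4
  Item 0.78 -> new Bin 5
  Item 0.41 -> new Bin 6
  Item 0.26 -> Bin 3 (now 0.9)
  Item 0.13 -> Bin 2 (now 0.94)
Total bins used = 6

6


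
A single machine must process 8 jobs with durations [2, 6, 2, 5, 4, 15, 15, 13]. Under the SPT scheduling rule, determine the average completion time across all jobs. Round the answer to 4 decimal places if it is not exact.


Sort jobs by processing time (SPT order): [2, 2, 4, 5, 6, 13, 15, 15]
Compute completion times sequentially:
  Job 1: processing = 2, completes at 2
  Job 2: processing = 2, completes at 4
  Job 3: processing = 4, completes at 8
  Job 4: processing = 5, completes at 13
  Job 5: processing = 6, completes at 19
  Job 6: processing = 13, completes at 32
  Job 7: processing = 15, completes at 47
  Job 8: processing = 15, completes at 62
Sum of completion times = 187
Average completion time = 187/8 = 23.375

23.375


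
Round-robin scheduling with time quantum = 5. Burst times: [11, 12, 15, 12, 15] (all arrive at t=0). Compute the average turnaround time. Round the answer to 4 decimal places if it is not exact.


Time quantum = 5
Execution trace:
  J1 runs 5 units, time = 5
  J2 runs 5 units, time = 10
  J3 runs 5 units, time = 15
  J4 runs 5 units, time = 20
  J5 runs 5 units, time = 25
  J1 runs 5 units, time = 30
  J2 runs 5 units, time = 35
  J3 runs 5 units, time = 40
  J4 runs 5 units, time = 45
  J5 runs 5 units, time = 50
  J1 runs 1 units, time = 51
  J2 runs 2 units, time = 53
  J3 runs 5 units, time = 58
  J4 runs 2 units, time = 60
  J5 runs 5 units, time = 65
Finish times: [51, 53, 58, 60, 65]
Average turnaround = 287/5 = 57.4

57.4


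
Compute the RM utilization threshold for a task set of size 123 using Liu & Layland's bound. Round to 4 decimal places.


Compute 2^(1/123) = 1.0056512513
Subtract 1: 1.0056512513 - 1 = 0.0056512513
Multiply by n: 123 * 0.0056512513 = 0.6951039099
Round to 4 dp: 0.6951

0.6951


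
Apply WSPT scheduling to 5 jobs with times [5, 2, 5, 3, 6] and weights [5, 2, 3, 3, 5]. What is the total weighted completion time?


Compute p/w ratios and sort ascending (WSPT): [(5, 5), (2, 2), (3, 3), (6, 5), (5, 3)]
Compute weighted completion times:
  Job (p=5,w=5): C=5, w*C=5*5=25
  Job (p=2,w=2): C=7, w*C=2*7=14
  Job (p=3,w=3): C=10, w*C=3*10=30
  Job (p=6,w=5): C=16, w*C=5*16=80
  Job (p=5,w=3): C=21, w*C=3*21=63
Total weighted completion time = 212

212


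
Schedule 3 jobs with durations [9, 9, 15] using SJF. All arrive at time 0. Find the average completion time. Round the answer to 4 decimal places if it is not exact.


SJF order (ascending): [9, 9, 15]
Completion times:
  Job 1: burst=9, C=9
  Job 2: burst=9, C=18
  Job 3: burst=15, C=33
Average completion = 60/3 = 20.0

20.0


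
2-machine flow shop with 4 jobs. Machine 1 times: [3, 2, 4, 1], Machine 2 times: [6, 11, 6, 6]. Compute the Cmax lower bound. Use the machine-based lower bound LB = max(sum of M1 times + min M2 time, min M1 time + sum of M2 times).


LB1 = sum(M1 times) + min(M2 times) = 10 + 6 = 16
LB2 = min(M1 times) + sum(M2 times) = 1 + 29 = 30
Lower bound = max(LB1, LB2) = max(16, 30) = 30

30


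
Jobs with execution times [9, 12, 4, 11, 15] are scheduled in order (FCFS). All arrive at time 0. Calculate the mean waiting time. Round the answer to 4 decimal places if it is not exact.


FCFS order (as given): [9, 12, 4, 11, 15]
Waiting times:
  Job 1: wait = 0
  Job 2: wait = 9
  Job 3: wait = 21
  Job 4: wait = 25
  Job 5: wait = 36
Sum of waiting times = 91
Average waiting time = 91/5 = 18.2

18.2


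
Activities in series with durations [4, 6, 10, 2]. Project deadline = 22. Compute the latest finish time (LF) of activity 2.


LF(activity 2) = deadline - sum of successor durations
Successors: activities 3 through 4 with durations [10, 2]
Sum of successor durations = 12
LF = 22 - 12 = 10

10


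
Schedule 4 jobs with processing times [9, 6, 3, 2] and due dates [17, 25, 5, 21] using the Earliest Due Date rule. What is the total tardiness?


Sort by due date (EDD order): [(3, 5), (9, 17), (2, 21), (6, 25)]
Compute completion times and tardiness:
  Job 1: p=3, d=5, C=3, tardiness=max(0,3-5)=0
  Job 2: p=9, d=17, C=12, tardiness=max(0,12-17)=0
  Job 3: p=2, d=21, C=14, tardiness=max(0,14-21)=0
  Job 4: p=6, d=25, C=20, tardiness=max(0,20-25)=0
Total tardiness = 0

0


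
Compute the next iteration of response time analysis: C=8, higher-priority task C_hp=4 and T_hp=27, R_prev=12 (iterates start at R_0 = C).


R_next = C + ceil(R_prev / T_hp) * C_hp
ceil(12 / 27) = ceil(0.4444) = 1
Interference = 1 * 4 = 4
R_next = 8 + 4 = 12
R_next = R_prev, so the iteration has converged (response time = 12).

12


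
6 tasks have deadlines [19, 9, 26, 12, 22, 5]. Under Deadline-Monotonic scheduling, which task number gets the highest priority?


Sort tasks by relative deadline (ascending):
  Task 6: deadline = 5
  Task 2: deadline = 9
  Task 4: deadline = 12
  Task 1: deadline = 19
  Task 5: deadline = 22
  Task 3: deadline = 26
Priority order (highest first): [6, 2, 4, 1, 5, 3]
Highest priority task = 6

6


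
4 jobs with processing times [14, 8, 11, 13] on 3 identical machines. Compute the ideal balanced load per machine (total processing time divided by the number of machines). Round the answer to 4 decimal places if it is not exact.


Total processing time = 14 + 8 + 11 + 13 = 46
Number of machines = 3
Ideal balanced load = 46 / 3 = 15.3333

15.3333


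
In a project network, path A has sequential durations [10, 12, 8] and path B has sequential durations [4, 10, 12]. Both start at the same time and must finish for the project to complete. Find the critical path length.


Path A total = 10 + 12 + 8 = 30
Path B total = 4 + 10 + 12 = 26
Critical path = longest path = max(30, 26) = 30

30


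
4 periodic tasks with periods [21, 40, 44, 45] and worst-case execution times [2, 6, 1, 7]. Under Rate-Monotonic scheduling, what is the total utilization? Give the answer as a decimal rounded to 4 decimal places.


Compute individual utilizations (exact fractions):
  Task 1: C/T = 2/21 (approx. 0.0952)
  Task 2: C/T = 6/40 = 3/20 (approx. 0.15)
  Task 3: C/T = 1/44 (approx. 0.0227)
  Task 4: C/T = 7/45 (approx. 0.1556)
Total utilization U = 2/21 + 3/20 + 1/44 + 7/45 = 587/1386
Rounded to 4 decimal places: U = 0.4235
RM (Liu & Layland) bound for 4 tasks = 0.756828; compare with U = 587/1386 (approx. 0.423521)
U <= bound, so schedulable by RM sufficient condition.

0.4235


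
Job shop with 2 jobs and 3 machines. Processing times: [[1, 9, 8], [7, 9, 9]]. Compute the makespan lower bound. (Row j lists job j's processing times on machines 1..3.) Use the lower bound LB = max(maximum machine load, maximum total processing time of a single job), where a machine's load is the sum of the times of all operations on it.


Machine loads:
  Machine 1: 1 + 7 = 8
  Machine 2: 9 + 9 = 18
  Machine 3: 8 + 9 = 17
Max machine load = 18
Job totals:
  Job 1: 18
  Job 2: 25
Max job total = 25
Lower bound = max(18, 25) = 25

25


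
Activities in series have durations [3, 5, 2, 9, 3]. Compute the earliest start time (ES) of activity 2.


Activity 2 starts after activities 1 through 1 complete.
Predecessor durations: [3]
ES = 3 = 3

3


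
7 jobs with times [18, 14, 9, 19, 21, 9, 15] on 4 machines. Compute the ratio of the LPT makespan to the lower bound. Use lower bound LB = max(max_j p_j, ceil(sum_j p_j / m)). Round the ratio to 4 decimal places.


LPT order: [21, 19, 18, 15, 14, 9, 9]
Machine loads after assignment: [21, 28, 27, 29]
LPT makespan = 29
Lower bound = max(max_job, ceil(total/4)) = max(21, 27) = 27
Ratio = 29 / 27 = 1.0741

1.0741


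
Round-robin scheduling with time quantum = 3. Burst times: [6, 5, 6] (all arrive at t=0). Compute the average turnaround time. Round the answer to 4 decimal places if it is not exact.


Time quantum = 3
Execution trace:
  J1 runs 3 units, time = 3
  J2 runs 3 units, time = 6
  J3 runs 3 units, time = 9
  J1 runs 3 units, time = 12
  J2 runs 2 units, time = 14
  J3 runs 3 units, time = 17
Finish times: [12, 14, 17]
Average turnaround = 43/3 = 14.3333

14.3333


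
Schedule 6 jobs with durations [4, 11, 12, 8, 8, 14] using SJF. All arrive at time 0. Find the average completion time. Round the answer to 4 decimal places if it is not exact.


SJF order (ascending): [4, 8, 8, 11, 12, 14]
Completion times:
  Job 1: burst=4, C=4
  Job 2: burst=8, C=12
  Job 3: burst=8, C=20
  Job 4: burst=11, C=31
  Job 5: burst=12, C=43
  Job 6: burst=14, C=57
Average completion = 167/6 = 27.8333

27.8333


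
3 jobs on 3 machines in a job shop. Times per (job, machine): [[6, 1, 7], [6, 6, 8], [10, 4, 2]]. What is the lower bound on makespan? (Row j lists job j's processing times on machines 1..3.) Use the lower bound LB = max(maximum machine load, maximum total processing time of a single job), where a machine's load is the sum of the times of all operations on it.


Machine loads:
  Machine 1: 6 + 6 + 10 = 22
  Machine 2: 1 + 6 + 4 = 11
  Machine 3: 7 + 8 + 2 = 17
Max machine load = 22
Job totals:
  Job 1: 14
  Job 2: 20
  Job 3: 16
Max job total = 20
Lower bound = max(22, 20) = 22

22


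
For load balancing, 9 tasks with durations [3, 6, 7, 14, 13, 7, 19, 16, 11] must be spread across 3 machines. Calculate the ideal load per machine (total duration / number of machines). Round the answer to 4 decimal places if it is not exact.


Total processing time = 3 + 6 + 7 + 14 + 13 + 7 + 19 + 16 + 11 = 96
Number of machines = 3
Ideal balanced load = 96 / 3 = 32.0

32.0


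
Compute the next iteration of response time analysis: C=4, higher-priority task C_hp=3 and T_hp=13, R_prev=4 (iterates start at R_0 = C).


R_next = C + ceil(R_prev / T_hp) * C_hp
ceil(4 / 13) = ceil(0.3077) = 1
Interference = 1 * 3 = 3
R_next = 4 + 3 = 7

7


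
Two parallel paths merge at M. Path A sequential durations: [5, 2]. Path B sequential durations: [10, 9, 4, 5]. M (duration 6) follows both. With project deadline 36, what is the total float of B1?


Forward pass: ES(B1) = sum of predecessors on chain B = 0
EF = ES + duration = 0 + 10 = 10
Backward pass: LF(M) = deadline = 36; LS(M) = 36 - 6 = 30
LF(B1) = LS(M) - sum(successors on chain B) = 30 - 18 = 12
LS = LF - duration = 12 - 10 = 2
Total float = LS - ES = 2 - 0 = 2

2


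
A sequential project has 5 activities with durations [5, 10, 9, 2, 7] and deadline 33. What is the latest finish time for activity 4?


LF(activity 4) = deadline - sum of successor durations
Successors: activities 5 through 5 with durations [7]
Sum of successor durations = 7
LF = 33 - 7 = 26

26


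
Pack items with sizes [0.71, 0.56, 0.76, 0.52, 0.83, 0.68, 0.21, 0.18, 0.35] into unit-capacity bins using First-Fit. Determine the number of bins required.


Place items sequentially using First-Fit:
  Item 0.71 -> new Bin 1
  Item 0.56 -> new Bin 2
  Item 0.76 -> new Bin 3
  Item 0.52 -> new Bin 4
  Item 0.83 -> new Bin 5
  Item 0.68 -> new Bin 6
  Item 0.21 -> Bin 1 (now 0.92)
  Item 0.18 -> Bin 2 (now 0.74)
  Item 0.35 -> Bin 4 (now 0.87)
Total bins used = 6

6


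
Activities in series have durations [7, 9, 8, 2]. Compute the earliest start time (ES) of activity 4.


Activity 4 starts after activities 1 through 3 complete.
Predecessor durations: [7, 9, 8]
ES = 7 + 9 + 8 = 24

24


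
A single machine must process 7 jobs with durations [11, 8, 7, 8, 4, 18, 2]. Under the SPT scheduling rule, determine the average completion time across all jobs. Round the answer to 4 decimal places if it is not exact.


Sort jobs by processing time (SPT order): [2, 4, 7, 8, 8, 11, 18]
Compute completion times sequentially:
  Job 1: processing = 2, completes at 2
  Job 2: processing = 4, completes at 6
  Job 3: processing = 7, completes at 13
  Job 4: processing = 8, completes at 21
  Job 5: processing = 8, completes at 29
  Job 6: processing = 11, completes at 40
  Job 7: processing = 18, completes at 58
Sum of completion times = 169
Average completion time = 169/7 = 24.1429

24.1429


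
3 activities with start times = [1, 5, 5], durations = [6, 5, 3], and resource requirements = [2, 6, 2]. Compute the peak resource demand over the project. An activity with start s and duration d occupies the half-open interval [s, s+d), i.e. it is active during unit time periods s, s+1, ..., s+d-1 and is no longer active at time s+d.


Each activity i is active on [start_i, start_i + duration_i).
Compute total resource usage per time slot:
  t=0: active resources = [], total = 0
  t=1: active resources = [2], total = 2
  t=2: active resources = [2], total = 2
  t=3: active resources = [2], total = 2
  t=4: active resources = [2], total = 2
  t=5: active resources = [2, 6, 2], total = 10
  t=6: active resources = [2, 6, 2], total = 10
  t=7: active resources = [6, 2], total = 8
  t=8: active resources = [6], total = 6
  t=9: active resources = [6], total = 6
Peak resource demand = 10

10


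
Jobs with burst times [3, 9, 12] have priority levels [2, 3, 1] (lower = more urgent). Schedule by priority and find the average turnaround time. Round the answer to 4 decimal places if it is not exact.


Sort by priority (ascending = highest first):
Order: [(1, 12), (2, 3), (3, 9)]
Completion times:
  Priority 1, burst=12, C=12
  Priority 2, burst=3, C=15
  Priority 3, burst=9, C=24
Average turnaround = 51/3 = 17.0

17.0


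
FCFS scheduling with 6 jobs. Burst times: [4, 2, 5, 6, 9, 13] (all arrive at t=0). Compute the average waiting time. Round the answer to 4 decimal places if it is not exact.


FCFS order (as given): [4, 2, 5, 6, 9, 13]
Waiting times:
  Job 1: wait = 0
  Job 2: wait = 4
  Job 3: wait = 6
  Job 4: wait = 11
  Job 5: wait = 17
  Job 6: wait = 26
Sum of waiting times = 64
Average waiting time = 64/6 = 10.6667

10.6667


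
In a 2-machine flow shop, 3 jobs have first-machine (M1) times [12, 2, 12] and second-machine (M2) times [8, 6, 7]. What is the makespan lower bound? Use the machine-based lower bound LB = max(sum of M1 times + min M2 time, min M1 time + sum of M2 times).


LB1 = sum(M1 times) + min(M2 times) = 26 + 6 = 32
LB2 = min(M1 times) + sum(M2 times) = 2 + 21 = 23
Lower bound = max(LB1, LB2) = max(32, 23) = 32

32


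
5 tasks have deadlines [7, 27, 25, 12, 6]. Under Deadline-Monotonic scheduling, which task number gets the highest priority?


Sort tasks by relative deadline (ascending):
  Task 5: deadline = 6
  Task 1: deadline = 7
  Task 4: deadline = 12
  Task 3: deadline = 25
  Task 2: deadline = 27
Priority order (highest first): [5, 1, 4, 3, 2]
Highest priority task = 5

5


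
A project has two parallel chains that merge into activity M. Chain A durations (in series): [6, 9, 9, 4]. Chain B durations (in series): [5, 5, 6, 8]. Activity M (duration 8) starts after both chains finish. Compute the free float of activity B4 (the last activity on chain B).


ES(B4) = sum of predecessors on chain B = 16
EF(B4) = ES + duration = 16 + 8 = 24
Successor of B4 is M. ES(M) = max(sum(A), sum(B)) = max(28, 24) = 28
Free float = ES(successor) - EF(current) = 28 - 24 = 4

4


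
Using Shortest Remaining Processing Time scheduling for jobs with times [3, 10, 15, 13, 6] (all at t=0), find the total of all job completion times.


Since all jobs arrive at t=0, SRPT equals SPT ordering.
SPT order: [3, 6, 10, 13, 15]
Completion times:
  Job 1: p=3, C=3
  Job 2: p=6, C=9
  Job 3: p=10, C=19
  Job 4: p=13, C=32
  Job 5: p=15, C=47
Total completion time = 3 + 9 + 19 + 32 + 47 = 110

110


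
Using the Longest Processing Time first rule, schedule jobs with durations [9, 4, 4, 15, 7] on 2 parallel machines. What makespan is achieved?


Sort jobs in decreasing order (LPT): [15, 9, 7, 4, 4]
Assign each job to the least loaded machine:
  Machine 1: jobs [15, 4], load = 19
  Machine 2: jobs [9, 7, 4], load = 20
Makespan = max load = 20

20


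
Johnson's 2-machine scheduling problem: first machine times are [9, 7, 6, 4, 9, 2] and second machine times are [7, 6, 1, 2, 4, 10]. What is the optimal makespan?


Apply Johnson's rule:
  Group 1 (a <= b): [(6, 2, 10)]
  Group 2 (a > b): [(1, 9, 7), (2, 7, 6), (5, 9, 4), (4, 4, 2), (3, 6, 1)]
Optimal job order: [6, 1, 2, 5, 4, 3]
Schedule:
  Job 6: M1 done at 2, M2 done at 12
  Job 1: M1 done at 11, M2 done at 19
  Job 2: M1 done at 18, M2 done at 25
  Job 5: M1 done at 27, M2 done at 31
  Job 4: M1 done at 31, M2 done at 33
  Job 3: M1 done at 37, M2 done at 38
Makespan = 38

38


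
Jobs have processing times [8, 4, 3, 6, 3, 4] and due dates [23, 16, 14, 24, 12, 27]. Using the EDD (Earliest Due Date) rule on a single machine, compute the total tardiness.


Sort by due date (EDD order): [(3, 12), (3, 14), (4, 16), (8, 23), (6, 24), (4, 27)]
Compute completion times and tardiness:
  Job 1: p=3, d=12, C=3, tardiness=max(0,3-12)=0
  Job 2: p=3, d=14, C=6, tardiness=max(0,6-14)=0
  Job 3: p=4, d=16, C=10, tardiness=max(0,10-16)=0
  Job 4: p=8, d=23, C=18, tardiness=max(0,18-23)=0
  Job 5: p=6, d=24, C=24, tardiness=max(0,24-24)=0
  Job 6: p=4, d=27, C=28, tardiness=max(0,28-27)=1
Total tardiness = 1

1


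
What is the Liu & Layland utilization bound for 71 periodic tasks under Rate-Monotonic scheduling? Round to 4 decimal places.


Compute 2^(1/71) = 1.0098104463
Subtract 1: 1.0098104463 - 1 = 0.0098104463
Multiply by n: 71 * 0.0098104463 = 0.6965416873
Round to 4 dp: 0.6965

0.6965


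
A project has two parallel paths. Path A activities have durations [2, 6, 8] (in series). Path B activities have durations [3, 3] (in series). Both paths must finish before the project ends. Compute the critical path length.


Path A total = 2 + 6 + 8 = 16
Path B total = 3 + 3 = 6
Critical path = longest path = max(16, 6) = 16

16


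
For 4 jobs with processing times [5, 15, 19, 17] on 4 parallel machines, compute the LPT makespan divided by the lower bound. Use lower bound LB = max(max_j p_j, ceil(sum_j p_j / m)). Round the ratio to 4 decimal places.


LPT order: [19, 17, 15, 5]
Machine loads after assignment: [19, 17, 15, 5]
LPT makespan = 19
Lower bound = max(max_job, ceil(total/4)) = max(19, 14) = 19
Ratio = 19 / 19 = 1.0

1.0


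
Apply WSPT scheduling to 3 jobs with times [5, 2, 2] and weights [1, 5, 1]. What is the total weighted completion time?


Compute p/w ratios and sort ascending (WSPT): [(2, 5), (2, 1), (5, 1)]
Compute weighted completion times:
  Job (p=2,w=5): C=2, w*C=5*2=10
  Job (p=2,w=1): C=4, w*C=1*4=4
  Job (p=5,w=1): C=9, w*C=1*9=9
Total weighted completion time = 23

23


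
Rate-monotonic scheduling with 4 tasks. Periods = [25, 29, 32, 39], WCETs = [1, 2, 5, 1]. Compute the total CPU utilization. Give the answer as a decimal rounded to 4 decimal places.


Compute individual utilizations (exact fractions):
  Task 1: C/T = 1/25 (approx. 0.04)
  Task 2: C/T = 2/29 (approx. 0.069)
  Task 3: C/T = 5/32 (approx. 0.1563)
  Task 4: C/T = 1/39 (approx. 0.0256)
Total utilization U = 1/25 + 2/29 + 5/32 + 1/39 = 263167/904800
Rounded to 4 decimal places: U = 0.2909
RM (Liu & Layland) bound for 4 tasks = 0.756828; compare with U = 263167/904800 (approx. 0.290857)
U <= bound, so schedulable by RM sufficient condition.

0.2909


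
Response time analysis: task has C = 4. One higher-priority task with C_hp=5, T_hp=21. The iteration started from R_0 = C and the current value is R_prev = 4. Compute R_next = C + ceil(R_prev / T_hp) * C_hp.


R_next = C + ceil(R_prev / T_hp) * C_hp
ceil(4 / 21) = ceil(0.1905) = 1
Interference = 1 * 5 = 5
R_next = 4 + 5 = 9

9


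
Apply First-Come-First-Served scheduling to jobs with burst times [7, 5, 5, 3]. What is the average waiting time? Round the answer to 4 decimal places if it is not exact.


FCFS order (as given): [7, 5, 5, 3]
Waiting times:
  Job 1: wait = 0
  Job 2: wait = 7
  Job 3: wait = 12
  Job 4: wait = 17
Sum of waiting times = 36
Average waiting time = 36/4 = 9.0

9.0


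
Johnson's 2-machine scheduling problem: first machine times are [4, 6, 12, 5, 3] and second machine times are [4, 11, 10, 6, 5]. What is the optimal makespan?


Apply Johnson's rule:
  Group 1 (a <= b): [(5, 3, 5), (1, 4, 4), (4, 5, 6), (2, 6, 11)]
  Group 2 (a > b): [(3, 12, 10)]
Optimal job order: [5, 1, 4, 2, 3]
Schedule:
  Job 5: M1 done at 3, M2 done at 8
  Job 1: M1 done at 7, M2 done at 12
  Job 4: M1 done at 12, M2 done at 18
  Job 2: M1 done at 18, M2 done at 29
  Job 3: M1 done at 30, M2 done at 40
Makespan = 40

40


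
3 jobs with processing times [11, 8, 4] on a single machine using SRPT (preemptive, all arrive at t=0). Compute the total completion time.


Since all jobs arrive at t=0, SRPT equals SPT ordering.
SPT order: [4, 8, 11]
Completion times:
  Job 1: p=4, C=4
  Job 2: p=8, C=12
  Job 3: p=11, C=23
Total completion time = 4 + 12 + 23 = 39

39


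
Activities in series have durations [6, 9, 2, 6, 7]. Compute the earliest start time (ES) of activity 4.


Activity 4 starts after activities 1 through 3 complete.
Predecessor durations: [6, 9, 2]
ES = 6 + 9 + 2 = 17

17


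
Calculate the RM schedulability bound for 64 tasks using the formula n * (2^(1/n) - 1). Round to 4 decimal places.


Compute 2^(1/64) = 1.0108892861
Subtract 1: 1.0108892861 - 1 = 0.0108892861
Multiply by n: 64 * 0.0108892861 = 0.6969143104
Round to 4 dp: 0.6969

0.6969


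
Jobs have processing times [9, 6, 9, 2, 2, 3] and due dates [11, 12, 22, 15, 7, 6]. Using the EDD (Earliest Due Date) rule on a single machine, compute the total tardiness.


Sort by due date (EDD order): [(3, 6), (2, 7), (9, 11), (6, 12), (2, 15), (9, 22)]
Compute completion times and tardiness:
  Job 1: p=3, d=6, C=3, tardiness=max(0,3-6)=0
  Job 2: p=2, d=7, C=5, tardiness=max(0,5-7)=0
  Job 3: p=9, d=11, C=14, tardiness=max(0,14-11)=3
  Job 4: p=6, d=12, C=20, tardiness=max(0,20-12)=8
  Job 5: p=2, d=15, C=22, tardiness=max(0,22-15)=7
  Job 6: p=9, d=22, C=31, tardiness=max(0,31-22)=9
Total tardiness = 27

27
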